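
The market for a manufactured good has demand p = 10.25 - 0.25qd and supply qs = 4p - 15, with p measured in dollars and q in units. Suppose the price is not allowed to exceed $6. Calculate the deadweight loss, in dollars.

Rearranging demand gives qd = 41 - 4p. Equilibrium: 41 - 4p = 4p - 15, so 56 = 8p and p* = 7, q* = 13.
Since 6 < 7, the ceiling is binding.
At p = 6: qd = 41 - 4·6 = 17 and qs = 4·6 - 15 = 9.
Quantity traded falls to 9. At q = 9 the demand price is (41 - 9)/4 = 8 and the supply price is (15 + 9)/4 = 6.
Deadweight loss = ½ · (8 - 6) · (13 - 9) = ½ · 2 · 4 = 4.

4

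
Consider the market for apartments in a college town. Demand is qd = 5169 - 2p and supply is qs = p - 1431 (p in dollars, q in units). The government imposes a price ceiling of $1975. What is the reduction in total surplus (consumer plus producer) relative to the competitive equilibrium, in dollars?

37968.75

Equilibrium: 5169 - 2p = p - 1431, so 6600 = 3p and p* = 2200, q* = 769.
Since 1975 < 2200, the ceiling is binding.
At p = 1975: qd = 5169 - 2·1975 = 1219 and qs = 1975 - 1431 = 544.
Quantity traded falls to 544. At q = 544 the demand price is (5169 - 544)/2 = 2312.5 and the supply price is 1431 + 544 = 1975.
Deadweight loss = ½ · (2312.5 - 1975) · (769 - 544) = ½ · 337.5 · 225 = 37968.75.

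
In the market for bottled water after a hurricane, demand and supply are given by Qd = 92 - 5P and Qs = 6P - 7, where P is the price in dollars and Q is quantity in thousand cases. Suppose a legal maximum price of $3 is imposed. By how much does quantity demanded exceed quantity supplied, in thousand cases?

66

Equilibrium: 92 - 5P = 6P - 7, so 99 = 11P and P* = 9, Q* = 47.
Because the ceiling (3) lies below the market-clearing price, it is binding.
At P = 3: Qd = 92 - 5·3 = 77 and Qs = 6·3 - 7 = 11.
Shortage = Qd - Qs = 77 - 11 = 66.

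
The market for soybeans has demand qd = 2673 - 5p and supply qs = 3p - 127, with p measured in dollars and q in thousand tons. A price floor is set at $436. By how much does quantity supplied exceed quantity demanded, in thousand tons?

688

In a free market, 2673 - 5p = 3p - 127 gives the equilibrium p* = 350, q* = 923.
Since 436 > 350, the floor is binding.
At p = 436: qd = 2673 - 5·436 = 493 and qs = 3·436 - 127 = 1181.
Surplus = qs - qd = 1181 - 493 = 688.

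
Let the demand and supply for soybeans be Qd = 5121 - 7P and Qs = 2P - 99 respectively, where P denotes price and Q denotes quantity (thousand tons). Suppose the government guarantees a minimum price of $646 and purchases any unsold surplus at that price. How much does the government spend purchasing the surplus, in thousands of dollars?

Equilibrium: 5121 - 7P = 2P - 99, so 5220 = 9P and P* = 580, Q* = 1061.
The floor of 646 is above the equilibrium price 580, so it binds.
At P = 646: Qd = 5121 - 7·646 = 599 and Qs = 2·646 - 99 = 1193.
Surplus = Qs - Qd = 594.
Government expenditure = surplus × support price = 594 × 646 = 383724.

383724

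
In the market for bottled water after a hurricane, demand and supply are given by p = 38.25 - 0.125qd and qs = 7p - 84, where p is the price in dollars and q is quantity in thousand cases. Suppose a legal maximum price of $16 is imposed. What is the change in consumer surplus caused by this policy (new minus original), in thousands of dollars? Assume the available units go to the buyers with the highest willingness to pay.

-26.25

Rearranging demand gives qd = 306 - 8p. Without the control the market clears where 306 - 8p = 7p - 84, i.e. p* = 26 and q* = 98.
Since 16 < 26, the ceiling is binding.
At p = 16: qd = 306 - 8·16 = 178 and qs = 7·16 - 84 = 28.
Consumer surplus without the control is ½ · (38.25 - 26) · 98 = 600.25.
With the ceiling, 28 units are sold at 16 (assume they go to the highest-value buyers). The demand price at q = 28 is 34.75, so CS = ½ · [(38.25 - 16) + (34.75 - 16)] · 28 = 574.
Change in consumer surplus = 574 - 600.25 = -26.25.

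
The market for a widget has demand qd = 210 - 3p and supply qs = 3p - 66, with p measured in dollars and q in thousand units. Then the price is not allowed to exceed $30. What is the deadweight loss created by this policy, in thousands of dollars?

In a free market, 210 - 3p = 3p - 66 gives the equilibrium p* = 46, q* = 72.
Since 30 < 46, the ceiling is binding.
At p = 30: qd = 210 - 3·30 = 120 and qs = 3·30 - 66 = 24.
Quantity traded falls to 24. At q = 24 the demand price is (210 - 24)/3 = 62 and the supply price is (66 + 24)/3 = 30.
Deadweight loss = ½ · (62 - 30) · (72 - 24) = ½ · 32 · 48 = 768.

768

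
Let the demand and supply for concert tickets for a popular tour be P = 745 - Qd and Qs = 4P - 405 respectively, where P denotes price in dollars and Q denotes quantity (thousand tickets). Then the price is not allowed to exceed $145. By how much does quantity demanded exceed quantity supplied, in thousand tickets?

Rearranging demand gives Qd = 745 - P. Equilibrium: 745 - P = 4P - 405, so 1150 = 5P and P* = 230, Q* = 515.
Since 145 < 230, the ceiling is binding.
At P = 145: Qd = 745 - 145 = 600 and Qs = 4·145 - 405 = 175.
Shortage = Qd - Qs = 600 - 175 = 425.

425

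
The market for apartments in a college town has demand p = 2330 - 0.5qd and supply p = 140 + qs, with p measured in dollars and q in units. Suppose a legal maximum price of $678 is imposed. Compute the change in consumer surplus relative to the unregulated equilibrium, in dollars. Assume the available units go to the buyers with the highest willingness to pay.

283515

Rearranging demand gives qd = 4660 - 2p; rearranging supply gives qs = p - 140. In a free market, 4660 - 2p = p - 140 gives the equilibrium p* = 1600, q* = 1460.
Since 678 < 1600, the ceiling is binding.
At p = 678: qd = 4660 - 2·678 = 3304 and qs = 678 - 140 = 538.
Consumer surplus without the control is ½ · (2330 - 1600) · 1460 = 532900.
With the ceiling, 538 units are sold at 678 (assume they go to the highest-value buyers). The demand price at q = 538 is 2061, so CS = ½ · [(2330 - 678) + (2061 - 678)] · 538 = 816415.
Change in consumer surplus = 816415 - 532900 = 283515.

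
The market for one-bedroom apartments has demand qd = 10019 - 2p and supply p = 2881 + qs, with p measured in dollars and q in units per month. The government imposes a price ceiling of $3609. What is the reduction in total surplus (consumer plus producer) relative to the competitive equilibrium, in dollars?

358110.75

Rearranging supply gives qs = p - 2881. Setting quantity demanded equal to quantity supplied, 10019 - 2p = p - 2881, gives p* = 4300 and q* = 1419.
Since 3609 < 4300, the ceiling is binding.
At p = 3609: qd = 10019 - 2·3609 = 2801 and qs = 3609 - 2881 = 728.
Quantity traded falls to 728. At q = 728 the demand price is (10019 - 728)/2 = 4645.5 and the supply price is 2881 + 728 = 3609.
Deadweight loss = ½ · (4645.5 - 3609) · (1419 - 728) = ½ · 1036.5 · 691 = 358110.75.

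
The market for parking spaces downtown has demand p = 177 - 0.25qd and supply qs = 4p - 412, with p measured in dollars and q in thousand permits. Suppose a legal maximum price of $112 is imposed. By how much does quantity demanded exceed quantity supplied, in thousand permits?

224

Rearranging demand gives qd = 708 - 4p. Setting quantity demanded equal to quantity supplied, 708 - 4p = 4p - 412, gives p* = 140 and q* = 148.
Since 112 < 140, the ceiling is binding.
At p = 112: qd = 708 - 4·112 = 260 and qs = 4·112 - 412 = 36.
Shortage = qd - qs = 260 - 36 = 224.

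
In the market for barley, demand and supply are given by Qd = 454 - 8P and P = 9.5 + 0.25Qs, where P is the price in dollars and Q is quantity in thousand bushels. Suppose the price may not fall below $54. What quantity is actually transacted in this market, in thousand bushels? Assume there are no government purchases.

Rearranging supply gives Qs = 4P - 38. Without the control the market clears where 454 - 8P = 4P - 38, i.e. P* = 41 and Q* = 126.
Since 54 > 41, the floor is binding.
At P = 54: Qd = 454 - 8·54 = 22 and Qs = 4·54 - 38 = 178.
The quantity actually transacted is the short side, demand: 22.

22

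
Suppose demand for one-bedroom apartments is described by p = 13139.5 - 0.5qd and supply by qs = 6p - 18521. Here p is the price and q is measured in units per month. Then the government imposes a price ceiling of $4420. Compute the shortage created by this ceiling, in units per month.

Rearranging demand gives qd = 26279 - 2p. Equilibrium: 26279 - 2p = 6p - 18521, so 44800 = 8p and p* = 5600, q* = 15079.
The ceiling of 4420 is below the equilibrium price 5600, so it binds.
At p = 4420: qd = 26279 - 2·4420 = 17439 and qs = 6·4420 - 18521 = 7999.
Shortage = qd - qs = 17439 - 7999 = 9440.

9440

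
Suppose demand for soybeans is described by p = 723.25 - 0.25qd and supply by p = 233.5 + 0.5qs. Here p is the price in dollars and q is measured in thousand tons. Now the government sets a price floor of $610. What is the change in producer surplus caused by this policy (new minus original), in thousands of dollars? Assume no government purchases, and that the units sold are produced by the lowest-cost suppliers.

12650

Rearranging demand gives qd = 2893 - 4p; rearranging supply gives qs = 2p - 467. Equilibrium: 2893 - 4p = 2p - 467, so 3360 = 6p and p* = 560, q* = 653.
The floor of 610 is above the equilibrium price 560, so it binds.
At p = 610: qd = 2893 - 4·610 = 453 and qs = 2·610 - 467 = 753.
Producer surplus without the control is ½ · (560 - 233.5) · 653 = 106602.25.
With the floor, 453 units are sold at 610. The supply price at q = 453 is 460, so PS = ½ · [(610 - 233.5) + (610 - 460)] · 453 = 119252.25.
Change in producer surplus = 119252.25 - 106602.25 = 12650.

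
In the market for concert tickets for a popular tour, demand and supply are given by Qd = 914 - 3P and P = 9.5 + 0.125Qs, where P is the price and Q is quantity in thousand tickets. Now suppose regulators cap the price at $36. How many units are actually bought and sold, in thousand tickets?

212

Rearranging supply gives Qs = 8P - 76. Equilibrium: 914 - 3P = 8P - 76, so 990 = 11P and P* = 90, Q* = 644.
Since 36 < 90, the ceiling is binding.
At P = 36: Qd = 914 - 3·36 = 806 and Qs = 8·36 - 76 = 212.
The quantity actually transacted is the short side, supply: 212.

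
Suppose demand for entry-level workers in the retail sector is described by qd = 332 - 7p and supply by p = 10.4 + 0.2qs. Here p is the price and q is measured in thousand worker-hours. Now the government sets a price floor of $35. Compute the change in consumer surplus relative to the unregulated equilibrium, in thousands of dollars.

-292.5

Rearranging supply gives qs = 5p - 52. Setting quantity demanded equal to quantity supplied, 332 - 7p = 5p - 52, gives p* = 32 and q* = 108.
The floor of 35 is above the equilibrium price 32, so it binds.
At p = 35: qd = 332 - 7·35 = 87 and qs = 5·35 - 52 = 123.
Consumer surplus without the control is ½ · (332/7 - 32) · 108 = 5832/7.
With the floor, consumers buy 87 units at 35, so CS = ½ · (332/7 - 35) · 87 = 7569/14.
Change in consumer surplus = 7569/14 - 5832/7 = -292.5.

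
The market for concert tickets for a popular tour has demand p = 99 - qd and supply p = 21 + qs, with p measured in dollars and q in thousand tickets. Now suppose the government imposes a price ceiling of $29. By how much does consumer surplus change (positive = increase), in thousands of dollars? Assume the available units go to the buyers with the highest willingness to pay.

Rearranging demand gives qd = 99 - p; rearranging supply gives qs = p - 21. Without the control the market clears where 99 - p = p - 21, i.e. p* = 60 and q* = 39.
The ceiling of 29 is below the equilibrium price 60, so it binds.
At p = 29: qd = 99 - 29 = 70 and qs = 29 - 21 = 8.
Consumer surplus without the control is ½ · (99 - 60) · 39 = 760.5.
With the ceiling, 8 units are sold at 29 (assume they go to the highest-value buyers). The demand price at q = 8 is 91, so CS = ½ · [(99 - 29) + (91 - 29)] · 8 = 528.
Change in consumer surplus = 528 - 760.5 = -232.5.

-232.5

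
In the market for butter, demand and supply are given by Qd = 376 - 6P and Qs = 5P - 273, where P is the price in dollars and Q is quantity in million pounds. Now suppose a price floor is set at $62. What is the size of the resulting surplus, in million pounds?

33

Without the control the market clears where 376 - 6P = 5P - 273, i.e. P* = 59 and Q* = 22.
Since 62 > 59, the floor is binding.
At P = 62: Qd = 376 - 6·62 = 4 and Qs = 5·62 - 273 = 37.
Surplus = Qs - Qd = 37 - 4 = 33.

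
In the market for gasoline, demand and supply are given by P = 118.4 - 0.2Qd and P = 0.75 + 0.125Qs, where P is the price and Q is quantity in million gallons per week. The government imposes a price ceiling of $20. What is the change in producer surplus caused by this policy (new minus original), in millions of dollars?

Rearranging demand gives Qd = 592 - 5P; rearranging supply gives Qs = 8P - 6. Setting quantity demanded equal to quantity supplied, 592 - 5P = 8P - 6, gives P* = 46 and Q* = 362.
Since 20 < 46, the ceiling is binding.
At P = 20: Qd = 592 - 5·20 = 492 and Qs = 8·20 - 6 = 154.
Producer surplus without the control is ½ · (46 - 0.75) · 362 = 8190.25.
With the ceiling, producers sell 154 units at 20, so PS = ½ · (20 - 0.75) · 154 = 1482.25.
Change in producer surplus = 1482.25 - 8190.25 = -6708.

-6708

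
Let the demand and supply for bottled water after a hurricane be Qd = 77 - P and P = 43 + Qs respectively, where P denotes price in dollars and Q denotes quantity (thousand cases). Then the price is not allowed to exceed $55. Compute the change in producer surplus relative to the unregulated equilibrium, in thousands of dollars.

Rearranging supply gives Qs = P - 43. In a free market, 77 - P = P - 43 gives the equilibrium P* = 60, Q* = 17.
Because the ceiling (55) lies below the market-clearing price, it is binding.
At P = 55: Qd = 77 - 55 = 22 and Qs = 55 - 43 = 12.
Producer surplus without the control is ½ · (60 - 43) · 17 = 144.5.
With the ceiling, producers sell 12 units at 55, so PS = ½ · (55 - 43) · 12 = 72.
Change in producer surplus = 72 - 144.5 = -72.5.

-72.5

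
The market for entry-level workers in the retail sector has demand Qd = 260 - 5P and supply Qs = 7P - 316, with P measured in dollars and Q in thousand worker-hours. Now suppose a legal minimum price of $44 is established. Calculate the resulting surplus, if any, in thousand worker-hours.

Setting quantity demanded equal to quantity supplied, 260 - 5P = 7P - 316, gives P* = 48 and Q* = 20.
Since 44 is below P* = 48, the floor does not bind and the free-market outcome prevails.
Since the control does not bind, there is no surplus.

0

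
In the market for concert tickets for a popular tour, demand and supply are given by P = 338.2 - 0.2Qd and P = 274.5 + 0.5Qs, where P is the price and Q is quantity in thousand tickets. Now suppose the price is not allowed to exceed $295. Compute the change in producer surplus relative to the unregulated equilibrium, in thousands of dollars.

Rearranging demand gives Qd = 1691 - 5P; rearranging supply gives Qs = 2P - 549. Without the control the market clears where 1691 - 5P = 2P - 549, i.e. P* = 320 and Q* = 91.
Because the ceiling (295) lies below the market-clearing price, it is binding.
At P = 295: Qd = 1691 - 5·295 = 216 and Qs = 2·295 - 549 = 41.
Producer surplus without the control is ½ · (320 - 274.5) · 91 = 2070.25.
With the ceiling, producers sell 41 units at 295, so PS = ½ · (295 - 274.5) · 41 = 420.25.
Change in producer surplus = 420.25 - 2070.25 = -1650.

-1650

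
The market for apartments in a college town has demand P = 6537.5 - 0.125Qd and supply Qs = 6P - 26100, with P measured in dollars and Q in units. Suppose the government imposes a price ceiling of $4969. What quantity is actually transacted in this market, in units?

Rearranging demand gives Qd = 52300 - 8P. In a free market, 52300 - 8P = 6P - 26100 gives the equilibrium P* = 5600, Q* = 7500.
Since 4969 < 5600, the ceiling is binding.
At P = 4969: Qd = 52300 - 8·4969 = 12548 and Qs = 6·4969 - 26100 = 3714.
The quantity actually transacted is the short side, supply: 3714.

3714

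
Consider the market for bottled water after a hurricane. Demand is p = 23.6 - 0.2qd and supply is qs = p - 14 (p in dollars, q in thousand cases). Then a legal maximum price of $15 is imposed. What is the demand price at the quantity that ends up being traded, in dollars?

Rearranging demand gives qd = 118 - 5p. Equilibrium: 118 - 5p = p - 14, so 132 = 6p and p* = 22, q* = 8.
Since 15 < 22, the ceiling is binding.
At p = 15: qd = 118 - 5·15 = 43 and qs = 15 - 14 = 1.
Only 1 units reach the market. On the demand curve, the marginal buyer's willingness to pay at q = 1 is (118 - 1)/5 = 23.4.

23.4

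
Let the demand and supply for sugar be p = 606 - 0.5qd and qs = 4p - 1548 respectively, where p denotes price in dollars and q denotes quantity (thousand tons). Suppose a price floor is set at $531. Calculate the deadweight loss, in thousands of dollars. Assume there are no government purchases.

Rearranging demand gives qd = 1212 - 2p. In a free market, 1212 - 2p = 4p - 1548 gives the equilibrium p* = 460, q* = 292.
The floor of 531 is above the equilibrium price 460, so it binds.
At p = 531: qd = 1212 - 2·531 = 150 and qs = 4·531 - 1548 = 576.
Quantity traded falls to 150. At q = 150 the demand price is (1212 - 150)/2 = 531 and the supply price is (1548 + 150)/4 = 424.5.
Deadweight loss = ½ · (531 - 424.5) · (292 - 150) = ½ · 106.5 · 142 = 7561.5.

7561.5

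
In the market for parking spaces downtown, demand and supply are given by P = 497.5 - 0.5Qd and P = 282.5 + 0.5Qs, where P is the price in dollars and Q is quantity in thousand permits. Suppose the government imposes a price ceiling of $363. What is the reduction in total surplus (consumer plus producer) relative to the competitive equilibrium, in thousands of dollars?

Rearranging demand gives Qd = 995 - 2P; rearranging supply gives Qs = 2P - 565. Equilibrium: 995 - 2P = 2P - 565, so 1560 = 4P and P* = 390, Q* = 215.
The ceiling of 363 is below the equilibrium price 390, so it binds.
At P = 363: Qd = 995 - 2·363 = 269 and Qs = 2·363 - 565 = 161.
Quantity traded falls to 161. At Q = 161 the demand price is (995 - 161)/2 = 417 and the supply price is (565 + 161)/2 = 363.
Deadweight loss = ½ · (417 - 363) · (215 - 161) = ½ · 54 · 54 = 1458.

1458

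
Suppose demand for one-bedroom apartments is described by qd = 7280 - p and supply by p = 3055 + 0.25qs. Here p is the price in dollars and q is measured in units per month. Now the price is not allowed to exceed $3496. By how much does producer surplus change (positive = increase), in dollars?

Rearranging supply gives qs = 4p - 12220. In a free market, 7280 - p = 4p - 12220 gives the equilibrium p* = 3900, q* = 3380.
Because the ceiling (3496) lies below the market-clearing price, it is binding.
At p = 3496: qd = 7280 - 3496 = 3784 and qs = 4·3496 - 12220 = 1764.
Producer surplus without the control is ½ · (3900 - 3055) · 3380 = 1428050.
With the ceiling, producers sell 1764 units at 3496, so PS = ½ · (3496 - 3055) · 1764 = 388962.
Change in producer surplus = 388962 - 1428050 = -1039088.

-1039088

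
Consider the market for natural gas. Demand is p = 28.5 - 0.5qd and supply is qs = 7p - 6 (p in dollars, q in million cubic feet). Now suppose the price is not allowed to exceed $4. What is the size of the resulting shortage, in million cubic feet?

27

Rearranging demand gives qd = 57 - 2p. Without the control the market clears where 57 - 2p = 7p - 6, i.e. p* = 7 and q* = 43.
The ceiling of 4 is below the equilibrium price 7, so it binds.
At p = 4: qd = 57 - 2·4 = 49 and qs = 7·4 - 6 = 22.
Shortage = qd - qs = 49 - 22 = 27.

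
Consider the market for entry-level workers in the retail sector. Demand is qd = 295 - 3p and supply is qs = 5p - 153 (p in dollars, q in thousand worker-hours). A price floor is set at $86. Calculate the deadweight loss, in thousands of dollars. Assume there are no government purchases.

Without the control the market clears where 295 - 3p = 5p - 153, i.e. p* = 56 and q* = 127.
Since 86 > 56, the floor is binding.
At p = 86: qd = 295 - 3·86 = 37 and qs = 5·86 - 153 = 277.
Quantity traded falls to 37. At q = 37 the demand price is (295 - 37)/3 = 86 and the supply price is (153 + 37)/5 = 38.
Deadweight loss = ½ · (86 - 38) · (127 - 37) = ½ · 48 · 90 = 2160.

2160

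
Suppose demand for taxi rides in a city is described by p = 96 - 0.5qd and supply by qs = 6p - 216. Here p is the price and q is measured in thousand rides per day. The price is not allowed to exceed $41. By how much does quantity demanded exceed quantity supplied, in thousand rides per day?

Rearranging demand gives qd = 192 - 2p. Equilibrium: 192 - 2p = 6p - 216, so 408 = 8p and p* = 51, q* = 90.
The ceiling of 41 is below the equilibrium price 51, so it binds.
At p = 41: qd = 192 - 2·41 = 110 and qs = 6·41 - 216 = 30.
Shortage = qd - qs = 110 - 30 = 80.

80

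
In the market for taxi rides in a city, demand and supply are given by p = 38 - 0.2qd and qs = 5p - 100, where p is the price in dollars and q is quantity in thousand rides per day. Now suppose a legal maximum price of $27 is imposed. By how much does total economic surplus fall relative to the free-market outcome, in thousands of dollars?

20

Rearranging demand gives qd = 190 - 5p. Equilibrium: 190 - 5p = 5p - 100, so 290 = 10p and p* = 29, q* = 45.
The ceiling of 27 is below the equilibrium price 29, so it binds.
At p = 27: qd = 190 - 5·27 = 55 and qs = 5·27 - 100 = 35.
Quantity traded falls to 35. At q = 35 the demand price is (190 - 35)/5 = 31 and the supply price is (100 + 35)/5 = 27.
Deadweight loss = ½ · (31 - 27) · (45 - 35) = ½ · 4 · 10 = 20.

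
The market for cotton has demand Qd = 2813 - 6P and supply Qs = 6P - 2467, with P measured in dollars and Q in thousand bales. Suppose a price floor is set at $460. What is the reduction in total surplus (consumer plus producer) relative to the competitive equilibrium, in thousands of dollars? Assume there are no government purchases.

In a free market, 2813 - 6P = 6P - 2467 gives the equilibrium P* = 440, Q* = 173.
Because the floor (460) lies above the market-clearing price, it is binding.
At P = 460: Qd = 2813 - 6·460 = 53 and Qs = 6·460 - 2467 = 293.
Quantity traded falls to 53. At Q = 53 the demand price is (2813 - 53)/6 = 460 and the supply price is (2467 + 53)/6 = 420.
Deadweight loss = ½ · (460 - 420) · (173 - 53) = ½ · 40 · 120 = 2400.

2400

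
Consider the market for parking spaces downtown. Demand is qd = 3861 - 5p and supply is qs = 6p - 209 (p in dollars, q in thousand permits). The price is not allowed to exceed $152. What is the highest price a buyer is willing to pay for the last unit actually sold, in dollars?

Without the control the market clears where 3861 - 5p = 6p - 209, i.e. p* = 370 and q* = 2011.
The ceiling of 152 is below the equilibrium price 370, so it binds.
At p = 152: qd = 3861 - 5·152 = 3101 and qs = 6·152 - 209 = 703.
Only 703 units reach the market. On the demand curve, the marginal buyer's willingness to pay at q = 703 is (3861 - 703)/5 = 631.6.

631.6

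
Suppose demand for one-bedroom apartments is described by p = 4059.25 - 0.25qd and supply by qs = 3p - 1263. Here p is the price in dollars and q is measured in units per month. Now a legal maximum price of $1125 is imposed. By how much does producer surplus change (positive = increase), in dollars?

Rearranging demand gives qd = 16237 - 4p. Without the control the market clears where 16237 - 4p = 3p - 1263, i.e. p* = 2500 and q* = 6237.
The ceiling of 1125 is below the equilibrium price 2500, so it binds.
At p = 1125: qd = 16237 - 4·1125 = 11737 and qs = 3·1125 - 1263 = 2112.
Producer surplus without the control is ½ · (2500 - 421) · 6237 = 6483361.5.
With the ceiling, producers sell 2112 units at 1125, so PS = ½ · (1125 - 421) · 2112 = 743424.
Change in producer surplus = 743424 - 6483361.5 = -5739937.5.

-5739937.5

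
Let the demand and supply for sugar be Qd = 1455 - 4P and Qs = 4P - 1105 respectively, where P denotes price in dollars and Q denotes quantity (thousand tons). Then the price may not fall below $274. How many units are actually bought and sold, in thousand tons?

175

Setting quantity demanded equal to quantity supplied, 1455 - 4P = 4P - 1105, gives P* = 320 and Q* = 175.
The floor of 274 is below the equilibrium price 320, so it is not binding; the market clears at P* = 320, Q* = 175.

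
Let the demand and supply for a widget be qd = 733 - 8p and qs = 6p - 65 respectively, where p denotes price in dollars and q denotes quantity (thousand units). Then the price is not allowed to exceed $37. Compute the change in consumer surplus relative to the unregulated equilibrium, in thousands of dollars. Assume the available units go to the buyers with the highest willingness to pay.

2240

Without the control the market clears where 733 - 8p = 6p - 65, i.e. p* = 57 and q* = 277.
Since 37 < 57, the ceiling is binding.
At p = 37: qd = 733 - 8·37 = 437 and qs = 6·37 - 65 = 157.
Consumer surplus without the control is ½ · (91.625 - 57) · 277 = 4795.5625.
With the ceiling, 157 units are sold at 37 (assume they go to the highest-value buyers). The demand price at q = 157 is 72, so CS = ½ · [(91.625 - 37) + (72 - 37)] · 157 = 7035.5625.
Change in consumer surplus = 7035.5625 - 4795.5625 = 2240.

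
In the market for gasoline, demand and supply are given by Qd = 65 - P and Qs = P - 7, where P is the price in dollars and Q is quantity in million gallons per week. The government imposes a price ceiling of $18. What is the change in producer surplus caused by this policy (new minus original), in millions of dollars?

-360

Without the control the market clears where 65 - P = P - 7, i.e. P* = 36 and Q* = 29.
The ceiling of 18 is below the equilibrium price 36, so it binds.
At P = 18: Qd = 65 - 18 = 47 and Qs = 18 - 7 = 11.
Producer surplus without the control is ½ · (36 - 7) · 29 = 420.5.
With the ceiling, producers sell 11 units at 18, so PS = ½ · (18 - 7) · 11 = 60.5.
Change in producer surplus = 60.5 - 420.5 = -360.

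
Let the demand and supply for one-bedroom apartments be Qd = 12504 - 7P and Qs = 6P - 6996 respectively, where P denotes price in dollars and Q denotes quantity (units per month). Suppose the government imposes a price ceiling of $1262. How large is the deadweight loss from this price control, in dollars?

Without the control the market clears where 12504 - 7P = 6P - 6996, i.e. P* = 1500 and Q* = 2004.
The ceiling of 1262 is below the equilibrium price 1500, so it binds.
At P = 1262: Qd = 12504 - 7·1262 = 3670 and Qs = 6·1262 - 6996 = 576.
Quantity traded falls to 576. At Q = 576 the demand price is (12504 - 576)/7 = 1704 and the supply price is (6996 + 576)/6 = 1262.
Deadweight loss = ½ · (1704 - 1262) · (2004 - 576) = ½ · 442 · 1428 = 315588.

315588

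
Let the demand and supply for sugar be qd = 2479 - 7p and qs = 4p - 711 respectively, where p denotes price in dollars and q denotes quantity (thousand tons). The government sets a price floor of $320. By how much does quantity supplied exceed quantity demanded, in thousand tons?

In a free market, 2479 - 7p = 4p - 711 gives the equilibrium p* = 290, q* = 449.
The floor of 320 is above the equilibrium price 290, so it binds.
At p = 320: qd = 2479 - 7·320 = 239 and qs = 4·320 - 711 = 569.
Surplus = qs - qd = 569 - 239 = 330.

330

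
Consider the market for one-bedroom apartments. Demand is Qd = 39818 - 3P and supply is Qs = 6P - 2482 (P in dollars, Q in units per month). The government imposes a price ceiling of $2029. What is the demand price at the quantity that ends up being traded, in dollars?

Equilibrium: 39818 - 3P = 6P - 2482, so 42300 = 9P and P* = 4700, Q* = 25718.
Since 2029 < 4700, the ceiling is binding.
At P = 2029: Qd = 39818 - 3·2029 = 33731 and Qs = 6·2029 - 2482 = 9692.
Only 9692 units reach the market. On the demand curve, the marginal buyer's willingness to pay at Q = 9692 is (39818 - 9692)/3 = 10042.

10042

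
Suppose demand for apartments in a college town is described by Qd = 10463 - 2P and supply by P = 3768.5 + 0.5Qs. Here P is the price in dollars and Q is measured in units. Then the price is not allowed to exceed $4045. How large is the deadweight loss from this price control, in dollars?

Rearranging supply gives Qs = 2P - 7537. Without the control the market clears where 10463 - 2P = 2P - 7537, i.e. P* = 4500 and Q* = 1463.
Since 4045 < 4500, the ceiling is binding.
At P = 4045: Qd = 10463 - 2·4045 = 2373 and Qs = 2·4045 - 7537 = 553.
Quantity traded falls to 553. At Q = 553 the demand price is (10463 - 553)/2 = 4955 and the supply price is (7537 + 553)/2 = 4045.
Deadweight loss = ½ · (4955 - 4045) · (1463 - 553) = ½ · 910 · 910 = 414050.

414050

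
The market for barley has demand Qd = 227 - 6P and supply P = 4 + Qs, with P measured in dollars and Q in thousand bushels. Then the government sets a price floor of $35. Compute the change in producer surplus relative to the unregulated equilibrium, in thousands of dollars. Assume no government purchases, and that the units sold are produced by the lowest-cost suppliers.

Rearranging supply gives Qs = P - 4. Equilibrium: 227 - 6P = P - 4, so 231 = 7P and P* = 33, Q* = 29.
Because the floor (35) lies above the market-clearing price, it is binding.
At P = 35: Qd = 227 - 6·35 = 17 and Qs = 35 - 4 = 31.
Producer surplus without the control is ½ · (33 - 4) · 29 = 420.5.
With the floor, 17 units are sold at 35. The supply price at Q = 17 is 21, so PS = ½ · [(35 - 4) + (35 - 21)] · 17 = 382.5.
Change in producer surplus = 382.5 - 420.5 = -38.

-38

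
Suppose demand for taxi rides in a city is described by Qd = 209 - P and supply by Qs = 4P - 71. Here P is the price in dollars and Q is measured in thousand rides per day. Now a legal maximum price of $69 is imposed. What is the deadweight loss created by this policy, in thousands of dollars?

0

In a free market, 209 - P = 4P - 71 gives the equilibrium P* = 56, Q* = 153.
The ceiling of 69 is above the equilibrium price 56, so it is not binding; the market clears at P* = 56, Q* = 153.
Since the control does not bind, no trades are prevented and deadweight loss is zero.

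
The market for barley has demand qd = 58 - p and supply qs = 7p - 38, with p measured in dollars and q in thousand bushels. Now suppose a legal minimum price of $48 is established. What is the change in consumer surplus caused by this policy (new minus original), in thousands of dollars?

In a free market, 58 - p = 7p - 38 gives the equilibrium p* = 12, q* = 46.
Since 48 > 12, the floor is binding.
At p = 48: qd = 58 - 48 = 10 and qs = 7·48 - 38 = 298.
Consumer surplus without the control is ½ · (58 - 12) · 46 = 1058.
With the floor, consumers buy 10 units at 48, so CS = ½ · (58 - 48) · 10 = 50.
Change in consumer surplus = 50 - 1058 = -1008.

-1008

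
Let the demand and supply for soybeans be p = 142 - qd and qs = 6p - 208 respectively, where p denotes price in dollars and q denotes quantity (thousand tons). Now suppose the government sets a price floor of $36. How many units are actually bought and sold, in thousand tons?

Rearranging demand gives qd = 142 - p. Equilibrium: 142 - p = 6p - 208, so 350 = 7p and p* = 50, q* = 92.
The floor of 36 is below the equilibrium price 50, so it is not binding; the market clears at p* = 50, q* = 92.

92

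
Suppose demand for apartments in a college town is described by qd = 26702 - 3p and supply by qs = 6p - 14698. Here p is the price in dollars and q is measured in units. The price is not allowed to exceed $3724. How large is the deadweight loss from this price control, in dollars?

In a free market, 26702 - 3p = 6p - 14698 gives the equilibrium p* = 4600, q* = 12902.
Since 3724 < 4600, the ceiling is binding.
At p = 3724: qd = 26702 - 3·3724 = 15530 and qs = 6·3724 - 14698 = 7646.
Quantity traded falls to 7646. At q = 7646 the demand price is (26702 - 7646)/3 = 6352 and the supply price is (14698 + 7646)/6 = 3724.
Deadweight loss = ½ · (6352 - 3724) · (12902 - 7646) = ½ · 2628 · 5256 = 6906384.

6906384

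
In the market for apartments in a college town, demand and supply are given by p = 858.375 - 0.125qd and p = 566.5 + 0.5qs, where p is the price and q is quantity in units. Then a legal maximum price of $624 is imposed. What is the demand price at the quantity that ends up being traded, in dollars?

Rearranging demand gives qd = 6867 - 8p; rearranging supply gives qs = 2p - 1133. Without the control the market clears where 6867 - 8p = 2p - 1133, i.e. p* = 800 and q* = 467.
The ceiling of 624 is below the equilibrium price 800, so it binds.
At p = 624: qd = 6867 - 8·624 = 1875 and qs = 2·624 - 1133 = 115.
Only 115 units reach the market. On the demand curve, the marginal buyer's willingness to pay at q = 115 is (6867 - 115)/8 = 844.

844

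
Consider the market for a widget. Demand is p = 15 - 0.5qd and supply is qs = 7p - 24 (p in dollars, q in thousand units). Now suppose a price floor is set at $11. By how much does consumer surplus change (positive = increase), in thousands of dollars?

-65

Rearranging demand gives qd = 30 - 2p. Without the control the market clears where 30 - 2p = 7p - 24, i.e. p* = 6 and q* = 18.
Because the floor (11) lies above the market-clearing price, it is binding.
At p = 11: qd = 30 - 2·11 = 8 and qs = 7·11 - 24 = 53.
Consumer surplus without the control is ½ · (15 - 6) · 18 = 81.
With the floor, consumers buy 8 units at 11, so CS = ½ · (15 - 11) · 8 = 16.
Change in consumer surplus = 16 - 81 = -65.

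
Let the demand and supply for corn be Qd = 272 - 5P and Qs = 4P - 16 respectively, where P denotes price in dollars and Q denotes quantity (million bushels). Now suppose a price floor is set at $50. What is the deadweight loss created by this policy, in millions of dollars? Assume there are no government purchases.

Equilibrium: 272 - 5P = 4P - 16, so 288 = 9P and P* = 32, Q* = 112.
The floor of 50 is above the equilibrium price 32, so it binds.
At P = 50: Qd = 272 - 5·50 = 22 and Qs = 4·50 - 16 = 184.
Quantity traded falls to 22. At Q = 22 the demand price is (272 - 22)/5 = 50 and the supply price is (16 + 22)/4 = 9.5.
Deadweight loss = ½ · (50 - 9.5) · (112 - 22) = ½ · 40.5 · 90 = 1822.5.

1822.5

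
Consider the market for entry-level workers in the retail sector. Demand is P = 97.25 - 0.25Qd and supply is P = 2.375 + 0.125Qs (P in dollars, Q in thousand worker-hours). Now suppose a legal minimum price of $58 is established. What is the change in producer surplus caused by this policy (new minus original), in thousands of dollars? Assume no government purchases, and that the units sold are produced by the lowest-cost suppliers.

3192

Rearranging demand gives Qd = 389 - 4P; rearranging supply gives Qs = 8P - 19. Equilibrium: 389 - 4P = 8P - 19, so 408 = 12P and P* = 34, Q* = 253.
Since 58 > 34, the floor is binding.
At P = 58: Qd = 389 - 4·58 = 157 and Qs = 8·58 - 19 = 445.
Producer surplus without the control is ½ · (34 - 2.375) · 253 = 4000.5625.
With the floor, 157 units are sold at 58. The supply price at Q = 157 is 22, so PS = ½ · [(58 - 2.375) + (58 - 22)] · 157 = 7192.5625.
Change in producer surplus = 7192.5625 - 4000.5625 = 3192.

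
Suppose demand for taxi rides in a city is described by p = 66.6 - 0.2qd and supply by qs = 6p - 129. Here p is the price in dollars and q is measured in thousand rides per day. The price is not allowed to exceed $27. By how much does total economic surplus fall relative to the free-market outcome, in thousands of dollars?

Rearranging demand gives qd = 333 - 5p. Equilibrium: 333 - 5p = 6p - 129, so 462 = 11p and p* = 42, q* = 123.
Because the ceiling (27) lies below the market-clearing price, it is binding.
At p = 27: qd = 333 - 5·27 = 198 and qs = 6·27 - 129 = 33.
Quantity traded falls to 33. At q = 33 the demand price is (333 - 33)/5 = 60 and the supply price is (129 + 33)/6 = 27.
Deadweight loss = ½ · (60 - 27) · (123 - 33) = ½ · 33 · 90 = 1485.

1485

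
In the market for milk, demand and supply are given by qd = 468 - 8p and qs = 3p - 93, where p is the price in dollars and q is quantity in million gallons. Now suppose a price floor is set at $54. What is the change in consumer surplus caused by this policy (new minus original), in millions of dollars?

Equilibrium: 468 - 8p = 3p - 93, so 561 = 11p and p* = 51, q* = 60.
Because the floor (54) lies above the market-clearing price, it is binding.
At p = 54: qd = 468 - 8·54 = 36 and qs = 3·54 - 93 = 69.
Consumer surplus without the control is ½ · (58.5 - 51) · 60 = 225.
With the floor, consumers buy 36 units at 54, so CS = ½ · (58.5 - 54) · 36 = 81.
Change in consumer surplus = 81 - 225 = -144.

-144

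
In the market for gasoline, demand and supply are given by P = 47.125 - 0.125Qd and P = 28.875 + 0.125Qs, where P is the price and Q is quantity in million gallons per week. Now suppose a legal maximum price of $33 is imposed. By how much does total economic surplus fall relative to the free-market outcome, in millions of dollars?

200

Rearranging demand gives Qd = 377 - 8P; rearranging supply gives Qs = 8P - 231. In a free market, 377 - 8P = 8P - 231 gives the equilibrium P* = 38, Q* = 73.
Because the ceiling (33) lies below the market-clearing price, it is binding.
At P = 33: Qd = 377 - 8·33 = 113 and Qs = 8·33 - 231 = 33.
Quantity traded falls to 33. At Q = 33 the demand price is (377 - 33)/8 = 43 and the supply price is (231 + 33)/8 = 33.
Deadweight loss = ½ · (43 - 33) · (73 - 33) = ½ · 10 · 40 = 200.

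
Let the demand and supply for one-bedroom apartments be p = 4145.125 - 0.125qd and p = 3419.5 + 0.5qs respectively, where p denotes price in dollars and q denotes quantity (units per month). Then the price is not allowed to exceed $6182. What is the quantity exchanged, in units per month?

1161

Rearranging demand gives qd = 33161 - 8p; rearranging supply gives qs = 2p - 6839. Without the control the market clears where 33161 - 8p = 2p - 6839, i.e. p* = 4000 and q* = 1161.
Since 6182 is above p* = 4000, the ceiling does not bind and the free-market outcome prevails.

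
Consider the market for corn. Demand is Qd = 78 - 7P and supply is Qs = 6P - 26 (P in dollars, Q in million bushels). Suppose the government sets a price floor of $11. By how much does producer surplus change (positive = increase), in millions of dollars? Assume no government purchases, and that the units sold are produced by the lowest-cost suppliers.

Without the control the market clears where 78 - 7P = 6P - 26, i.e. P* = 8 and Q* = 22.
Because the floor (11) lies above the market-clearing price, it is binding.
At P = 11: Qd = 78 - 7·11 = 1 and Qs = 6·11 - 26 = 40.
Producer surplus without the control is ½ · (8 - 13/3) · 22 = 121/3.
With the floor, 1 units are sold at 11. The supply price at Q = 1 is 4.5, so PS = ½ · [(11 - 13/3) + (11 - 4.5)] · 1 = 79/12.
Change in producer surplus = 79/12 - 121/3 = -33.75.

-33.75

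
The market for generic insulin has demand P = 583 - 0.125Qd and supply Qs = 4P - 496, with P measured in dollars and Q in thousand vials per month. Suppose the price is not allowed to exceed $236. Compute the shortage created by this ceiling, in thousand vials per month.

Rearranging demand gives Qd = 4664 - 8P. Without the control the market clears where 4664 - 8P = 4P - 496, i.e. P* = 430 and Q* = 1224.
Because the ceiling (236) lies below the market-clearing price, it is binding.
At P = 236: Qd = 4664 - 8·236 = 2776 and Qs = 4·236 - 496 = 448.
Shortage = Qd - Qs = 2776 - 448 = 2328.

2328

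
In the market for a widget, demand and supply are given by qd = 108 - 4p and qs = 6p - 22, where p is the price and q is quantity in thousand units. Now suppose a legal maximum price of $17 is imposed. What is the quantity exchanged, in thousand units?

56

Without the control the market clears where 108 - 4p = 6p - 22, i.e. p* = 13 and q* = 56.
Since 17 is above p* = 13, the ceiling does not bind and the free-market outcome prevails.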